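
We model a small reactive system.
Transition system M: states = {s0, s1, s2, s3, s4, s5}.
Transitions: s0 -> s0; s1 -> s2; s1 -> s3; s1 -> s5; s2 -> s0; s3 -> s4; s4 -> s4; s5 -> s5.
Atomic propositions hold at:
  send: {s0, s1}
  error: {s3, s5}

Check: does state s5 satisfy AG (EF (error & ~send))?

Yes

Sat(~send) = {s2, s3, s4, s5}
Sat(error & ~send) = {s3, s5}
EF (error & ~send): least fixpoint, start Z0 = {s3, s5}, add states with some successor in Z. Z1 = {s1, s3, s5}; fixed.
Sat(EF (error & ~send)) = {s1, s3, s5}
AG (EF (error & ~send)): greatest fixpoint, start Z0 = {s1, s3, s5}, keep only states in Sat with every successor in Z. Z1 = {s5}; fixed.
Sat(AG (EF (error & ~send))) = {s5}
s5 ∈ Sat(AG (EF (error & ~send))) = {s5}, so the formula holds at s5.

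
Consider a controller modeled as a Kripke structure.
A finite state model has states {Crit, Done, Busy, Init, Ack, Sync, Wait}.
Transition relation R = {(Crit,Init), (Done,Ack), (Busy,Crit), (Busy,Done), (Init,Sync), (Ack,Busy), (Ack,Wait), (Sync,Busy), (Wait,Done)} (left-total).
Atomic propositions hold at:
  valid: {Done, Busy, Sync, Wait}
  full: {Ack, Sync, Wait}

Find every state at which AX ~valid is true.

Sat(~valid) = {Crit, Init, Ack}
Sat(AX ~valid) = {s : every successor in {Crit, Init, Ack}} = {Crit, Done}

{Crit, Done}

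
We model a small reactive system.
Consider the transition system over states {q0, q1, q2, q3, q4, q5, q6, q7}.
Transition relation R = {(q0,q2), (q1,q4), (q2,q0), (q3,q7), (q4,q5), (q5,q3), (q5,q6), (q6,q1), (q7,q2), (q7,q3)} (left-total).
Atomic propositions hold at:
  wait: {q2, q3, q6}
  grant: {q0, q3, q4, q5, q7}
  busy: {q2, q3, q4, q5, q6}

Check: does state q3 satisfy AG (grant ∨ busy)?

Sat(grant ∨ busy) = {q0, q2, q3, q4, q5, q6, q7}
AG (grant ∨ busy): greatest fixpoint, start Z0 = {q0, q2, q3, q4, q5, q6, q7}, keep only states in Sat with every successor in Z. Z1 = {q0, q2, q3, q4, q5, q7}; Z2 = {q0, q2, q3, q4, q7}; Z3 = {q0, q2, q3, q7}; fixed.
Sat(AG (grant ∨ busy)) = {q0, q2, q3, q7}
q3 ∈ Sat(AG (grant ∨ busy)) = {q0, q2, q3, q7}, so the formula holds at q3.

Yes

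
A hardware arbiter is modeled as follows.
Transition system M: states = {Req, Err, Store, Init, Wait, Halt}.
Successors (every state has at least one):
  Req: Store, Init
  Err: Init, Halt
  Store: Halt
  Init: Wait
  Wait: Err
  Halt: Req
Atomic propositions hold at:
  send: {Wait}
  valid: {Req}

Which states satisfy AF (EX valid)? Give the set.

{Store, Halt}

Sat(EX valid) = {s : some successor in {Req}} = {Halt}
AF (EX valid): least fixpoint, start Z0 = {Halt}, add states with every successor in Z. Z1 = {Store, Halt}; fixed.
Sat(AF (EX valid)) = {Store, Halt}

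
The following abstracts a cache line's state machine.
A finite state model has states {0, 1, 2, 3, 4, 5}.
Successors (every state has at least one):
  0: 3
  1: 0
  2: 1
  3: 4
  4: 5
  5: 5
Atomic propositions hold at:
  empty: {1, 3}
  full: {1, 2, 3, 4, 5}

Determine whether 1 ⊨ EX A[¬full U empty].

Yes

Sat(¬full) = {0}
A[¬full U empty]: least fixpoint, start Z0 = Sat(empty) = {1, 3}, add states in Sat(¬full) with every successor in Z. Z1 = {0, 1, 3}; fixed.
Sat(A[¬full U empty]) = {0, 1, 3}
Sat(EX A[¬full U empty]) = {s : some successor in {0, 1, 3}} = {0, 1, 2}
1 ∈ Sat(EX A[¬full U empty]) = {0, 1, 2}, so the formula holds at 1.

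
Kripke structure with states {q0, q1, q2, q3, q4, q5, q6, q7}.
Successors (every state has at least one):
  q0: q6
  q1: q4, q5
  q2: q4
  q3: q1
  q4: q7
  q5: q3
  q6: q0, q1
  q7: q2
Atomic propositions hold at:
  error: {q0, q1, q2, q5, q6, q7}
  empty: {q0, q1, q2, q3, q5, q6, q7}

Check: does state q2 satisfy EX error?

Sat(EX error) = {s : some successor in {q0, q1, q2, q5, q6, q7}} = {q0, q1, q3, q4, q6, q7}
q2 ∉ Sat(EX error) = {q0, q1, q3, q4, q6, q7}, so the formula does not hold at q2.

No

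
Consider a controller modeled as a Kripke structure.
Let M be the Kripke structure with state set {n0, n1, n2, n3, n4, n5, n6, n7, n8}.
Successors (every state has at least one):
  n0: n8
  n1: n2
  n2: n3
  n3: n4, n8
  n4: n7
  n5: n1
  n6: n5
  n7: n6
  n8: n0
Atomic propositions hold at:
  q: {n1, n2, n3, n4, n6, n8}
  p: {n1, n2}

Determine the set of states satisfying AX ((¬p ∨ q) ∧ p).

Sat(¬p) = {n0, n3, n4, n5, n6, n7, n8}
Sat(¬p ∨ q) = {n0, n1, n2, n3, n4, n5, n6, n7, n8}
Sat((¬p ∨ q) ∧ p) = {n1, n2}
Sat(AX ((¬p ∨ q) ∧ p)) = {s : every successor in {n1, n2}} = {n1, n5}

{n1, n5}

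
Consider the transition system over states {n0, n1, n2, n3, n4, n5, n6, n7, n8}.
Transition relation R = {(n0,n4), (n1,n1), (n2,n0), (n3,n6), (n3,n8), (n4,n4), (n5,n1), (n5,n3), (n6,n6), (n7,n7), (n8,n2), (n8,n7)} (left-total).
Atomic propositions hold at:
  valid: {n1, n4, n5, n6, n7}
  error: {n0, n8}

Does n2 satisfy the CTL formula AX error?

Yes

Sat(AX error) = {s : every successor in {n0, n8}} = {n2}
n2 ∈ Sat(AX error) = {n2}, so the formula holds at n2.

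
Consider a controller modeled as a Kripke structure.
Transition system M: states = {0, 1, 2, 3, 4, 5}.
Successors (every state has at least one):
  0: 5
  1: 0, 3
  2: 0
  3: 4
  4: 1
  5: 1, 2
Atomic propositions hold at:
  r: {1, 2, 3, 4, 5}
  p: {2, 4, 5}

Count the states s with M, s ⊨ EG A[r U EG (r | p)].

Sat(r | p) = {1, 2, 3, 4, 5}
EG (r | p): greatest fixpoint, start Z0 = {1, 2, 3, 4, 5}, keep only states in Sat with some successor in Z. Z1 = {1, 3, 4, 5}; fixed.
Sat(EG (r | p)) = {1, 3, 4, 5}
A[r U EG (r | p)]: least fixpoint, start Z0 = Sat(EG (r | p)) = {1, 3, 4, 5}, add states in Sat(r) with every successor in Z. Already a fixed point.
Sat(A[r U EG (r | p)]) = {1, 3, 4, 5}
EG A[r U EG (r | p)]: greatest fixpoint, start Z0 = {1, 3, 4, 5}, keep only states in Sat with some successor in Z. Already a fixed point.
Sat(EG A[r U EG (r | p)]) = {1, 3, 4, 5}
|Sat(EG A[r U EG (r | p)])| = |{1, 3, 4, 5}| = 4.

4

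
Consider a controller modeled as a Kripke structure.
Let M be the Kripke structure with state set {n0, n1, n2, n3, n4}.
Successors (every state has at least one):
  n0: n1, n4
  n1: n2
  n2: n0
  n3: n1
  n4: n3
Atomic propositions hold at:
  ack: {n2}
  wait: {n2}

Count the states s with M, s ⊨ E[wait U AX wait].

1

Sat(AX wait) = {s : every successor in {n2}} = {n1}
E[wait U AX wait]: least fixpoint, start Z0 = Sat(AX wait) = {n1}, add states in Sat(wait) with some successor in Z. Already a fixed point.
Sat(E[wait U AX wait]) = {n1}
|Sat(E[wait U AX wait])| = |{n1}| = 1.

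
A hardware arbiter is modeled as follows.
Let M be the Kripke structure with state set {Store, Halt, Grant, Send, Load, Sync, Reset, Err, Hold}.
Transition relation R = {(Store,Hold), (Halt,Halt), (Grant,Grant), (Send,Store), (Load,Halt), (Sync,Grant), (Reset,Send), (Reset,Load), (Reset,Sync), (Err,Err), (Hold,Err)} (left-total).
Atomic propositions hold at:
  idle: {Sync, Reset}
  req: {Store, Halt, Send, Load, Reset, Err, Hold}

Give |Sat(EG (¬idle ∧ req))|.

Sat(¬idle) = {Store, Halt, Grant, Send, Load, Err, Hold}
Sat(¬idle ∧ req) = {Store, Halt, Send, Load, Err, Hold}
EG (¬idle ∧ req): greatest fixpoint, start Z0 = {Store, Halt, Send, Load, Err, Hold}, keep only states in Sat with some successor in Z. Already a fixed point.
Sat(EG (¬idle ∧ req)) = {Store, Halt, Send, Load, Err, Hold}
|Sat(EG (¬idle ∧ req))| = |{Store, Halt, Send, Load, Err, Hold}| = 6.

6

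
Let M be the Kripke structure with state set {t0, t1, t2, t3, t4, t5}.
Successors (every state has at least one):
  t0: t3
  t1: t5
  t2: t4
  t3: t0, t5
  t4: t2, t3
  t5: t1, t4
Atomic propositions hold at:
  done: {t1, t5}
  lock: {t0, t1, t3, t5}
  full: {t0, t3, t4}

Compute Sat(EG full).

{t0, t3, t4}

EG full: greatest fixpoint, start Z0 = {t0, t3, t4}, keep only states in Sat with some successor in Z. Already a fixed point.
Sat(EG full) = {t0, t3, t4}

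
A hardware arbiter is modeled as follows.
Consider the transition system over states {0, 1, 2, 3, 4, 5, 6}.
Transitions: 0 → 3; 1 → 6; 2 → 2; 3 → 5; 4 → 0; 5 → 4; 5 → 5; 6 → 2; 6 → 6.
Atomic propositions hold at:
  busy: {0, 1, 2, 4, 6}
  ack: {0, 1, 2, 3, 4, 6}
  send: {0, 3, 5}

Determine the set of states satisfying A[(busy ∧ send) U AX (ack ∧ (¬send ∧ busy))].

Sat(busy ∧ send) = {0}
Sat(¬send) = {1, 2, 4, 6}
Sat(¬send ∧ busy) = {1, 2, 4, 6}
Sat(ack ∧ (¬send ∧ busy)) = {1, 2, 4, 6}
Sat(AX (ack ∧ (¬send ∧ busy))) = {s : every successor in {1, 2, 4, 6}} = {1, 2, 6}
A[(busy ∧ send) U AX (ack ∧ (¬send ∧ busy))]: least fixpoint, start Z0 = Sat(AX (ack ∧ (¬send ∧ busy))) = {1, 2, 6}, add states in Sat(busy ∧ send) with every successor in Z. Already a fixed point.
Sat(A[(busy ∧ send) U AX (ack ∧ (¬send ∧ busy))]) = {1, 2, 6}

{1, 2, 6}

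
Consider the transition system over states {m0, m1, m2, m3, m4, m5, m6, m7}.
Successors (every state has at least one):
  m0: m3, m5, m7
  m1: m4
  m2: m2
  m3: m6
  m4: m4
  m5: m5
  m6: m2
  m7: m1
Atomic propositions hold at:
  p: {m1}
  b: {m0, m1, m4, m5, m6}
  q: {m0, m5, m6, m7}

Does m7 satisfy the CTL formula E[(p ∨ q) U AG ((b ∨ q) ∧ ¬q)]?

Sat(p ∨ q) = {m0, m1, m5, m6, m7}
Sat(b ∨ q) = {m0, m1, m4, m5, m6, m7}
Sat(¬q) = {m1, m2, m3, m4}
Sat((b ∨ q) ∧ ¬q) = {m1, m4}
AG ((b ∨ q) ∧ ¬q): greatest fixpoint, start Z0 = {m1, m4}, keep only states in Sat with every successor in Z. Already a fixed point.
Sat(AG ((b ∨ q) ∧ ¬q)) = {m1, m4}
E[(p ∨ q) U AG ((b ∨ q) ∧ ¬q)]: least fixpoint, start Z0 = Sat(AG ((b ∨ q) ∧ ¬q)) = {m1, m4}, add states in Sat(p ∨ q) with some successor in Z. Z1 = {m1, m4, m7}; Z2 = {m0, m1, m4, m7}; fixed.
Sat(E[(p ∨ q) U AG ((b ∨ q) ∧ ¬q)]) = {m0, m1, m4, m7}
m7 ∈ Sat(E[(p ∨ q) U AG ((b ∨ q) ∧ ¬q)]) = {m0, m1, m4, m7}, so the formula holds at m7.

Yes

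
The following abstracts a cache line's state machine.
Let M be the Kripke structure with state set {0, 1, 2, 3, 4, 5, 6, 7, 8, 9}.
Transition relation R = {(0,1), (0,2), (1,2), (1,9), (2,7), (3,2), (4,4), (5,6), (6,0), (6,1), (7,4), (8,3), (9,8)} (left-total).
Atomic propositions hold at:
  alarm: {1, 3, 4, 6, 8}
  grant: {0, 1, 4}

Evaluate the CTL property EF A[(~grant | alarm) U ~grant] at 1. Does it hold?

Yes

Sat(~grant) = {2, 3, 5, 6, 7, 8, 9}
Sat(~grant | alarm) = {1, 2, 3, 4, 5, 6, 7, 8, 9}
A[(~grant | alarm) U ~grant]: least fixpoint, start Z0 = Sat(~grant) = {2, 3, 5, 6, 7, 8, 9}, add states in Sat(~grant | alarm) with every successor in Z. Z1 = {1, 2, 3, 5, 6, 7, 8, 9}; fixed.
Sat(A[(~grant | alarm) U ~grant]) = {1, 2, 3, 5, 6, 7, 8, 9}
EF A[(~grant | alarm) U ~grant]: least fixpoint, start Z0 = {1, 2, 3, 5, 6, 7, 8, 9}, add states with some successor in Z. Z1 = {0, 1, 2, 3, 5, 6, 7, 8, 9}; fixed.
Sat(EF A[(~grant | alarm) U ~grant]) = {0, 1, 2, 3, 5, 6, 7, 8, 9}
1 ∈ Sat(EF A[(~grant | alarm) U ~grant]) = {0, 1, 2, 3, 5, 6, 7, 8, 9}, so the formula holds at 1.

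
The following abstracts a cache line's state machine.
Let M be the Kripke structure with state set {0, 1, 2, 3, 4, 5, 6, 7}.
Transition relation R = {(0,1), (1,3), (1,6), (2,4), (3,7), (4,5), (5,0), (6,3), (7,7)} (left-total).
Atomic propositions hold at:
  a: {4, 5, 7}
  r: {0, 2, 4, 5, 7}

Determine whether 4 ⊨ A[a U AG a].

AG a: greatest fixpoint, start Z0 = {4, 5, 7}, keep only states in Sat with every successor in Z. Z1 = {4, 7}; Z2 = {7}; fixed.
Sat(AG a) = {7}
A[a U AG a]: least fixpoint, start Z0 = Sat(AG a) = {7}, add states in Sat(a) with every successor in Z. Already a fixed point.
Sat(A[a U AG a]) = {7}
4 ∉ Sat(A[a U AG a]) = {7}, so the formula does not hold at 4.

No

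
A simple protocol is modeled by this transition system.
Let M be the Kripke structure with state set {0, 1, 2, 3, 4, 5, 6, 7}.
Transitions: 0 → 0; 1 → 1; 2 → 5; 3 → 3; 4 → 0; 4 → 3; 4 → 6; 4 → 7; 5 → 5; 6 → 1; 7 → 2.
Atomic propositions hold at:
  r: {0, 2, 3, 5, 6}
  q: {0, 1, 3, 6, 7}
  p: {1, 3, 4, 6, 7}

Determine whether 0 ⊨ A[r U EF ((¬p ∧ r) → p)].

No

Sat(¬p) = {0, 2, 5}
Sat(¬p ∧ r) = {0, 2, 5}
Sat((¬p ∧ r) → p) = {1, 3, 4, 6, 7}
EF ((¬p ∧ r) → p): least fixpoint, start Z0 = {1, 3, 4, 6, 7}, add states with some successor in Z. Already a fixed point.
Sat(EF ((¬p ∧ r) → p)) = {1, 3, 4, 6, 7}
A[r U EF ((¬p ∧ r) → p)]: least fixpoint, start Z0 = Sat(EF ((¬p ∧ r) → p)) = {1, 3, 4, 6, 7}, add states in Sat(r) with every successor in Z. Already a fixed point.
Sat(A[r U EF ((¬p ∧ r) → p)]) = {1, 3, 4, 6, 7}
0 ∉ Sat(A[r U EF ((¬p ∧ r) → p)]) = {1, 3, 4, 6, 7}, so the formula does not hold at 0.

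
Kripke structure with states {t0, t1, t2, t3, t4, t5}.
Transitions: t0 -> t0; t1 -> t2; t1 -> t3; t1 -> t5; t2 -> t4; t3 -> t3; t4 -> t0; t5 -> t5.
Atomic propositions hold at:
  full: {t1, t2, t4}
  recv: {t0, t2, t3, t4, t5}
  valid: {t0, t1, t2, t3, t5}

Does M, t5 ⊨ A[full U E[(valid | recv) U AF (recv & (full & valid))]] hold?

Sat(valid | recv) = {t0, t1, t2, t3, t4, t5}
Sat(full & valid) = {t1, t2}
Sat(recv & (full & valid)) = {t2}
AF (recv & (full & valid)): least fixpoint, start Z0 = {t2}, add states with every successor in Z. Already a fixed point.
Sat(AF (recv & (full & valid))) = {t2}
E[(valid | recv) U AF (recv & (full & valid))]: least fixpoint, start Z0 = Sat(AF (recv & (full & valid))) = {t2}, add states in Sat(valid | recv) with some successor in Z. Z1 = {t1, t2}; fixed.
Sat(E[(valid | recv) U AF (recv & (full & valid))]) = {t1, t2}
A[full U E[(valid | recv) U AF (recv & (full & valid))]]: least fixpoint, start Z0 = Sat(E[(valid | recv) U AF (recv & (full & valid))]) = {t1, t2}, add states in Sat(full) with every successor in Z. Already a fixed point.
Sat(A[full U E[(valid | recv) U AF (recv & (full & valid))]]) = {t1, t2}
t5 ∉ Sat(A[full U E[(valid | recv) U AF (recv & (full & valid))]]) = {t1, t2}, so the formula does not hold at t5.

No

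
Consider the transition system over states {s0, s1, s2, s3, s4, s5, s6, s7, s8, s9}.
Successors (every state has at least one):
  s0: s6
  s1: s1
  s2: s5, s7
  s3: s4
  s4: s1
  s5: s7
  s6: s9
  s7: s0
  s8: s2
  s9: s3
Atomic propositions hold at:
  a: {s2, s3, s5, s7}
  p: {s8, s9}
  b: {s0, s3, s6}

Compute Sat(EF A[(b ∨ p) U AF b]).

{s0, s2, s3, s5, s6, s7, s8, s9}

Sat(b ∨ p) = {s0, s3, s6, s8, s9}
AF b: least fixpoint, start Z0 = {s0, s3, s6}, add states with every successor in Z. Z1 = {s0, s3, s6, s7, s9}; Z2 = {s0, s3, s5, s6, s7, s9}; Z3 = {s0, s2, s3, s5, s6, s7, s9}; Z4 = {s0, s2, s3, s5, s6, s7, s8, s9}; fixed.
Sat(AF b) = {s0, s2, s3, s5, s6, s7, s8, s9}
A[(b ∨ p) U AF b]: least fixpoint, start Z0 = Sat(AF b) = {s0, s2, s3, s5, s6, s7, s8, s9}, add states in Sat(b ∨ p) with every successor in Z. Already a fixed point.
Sat(A[(b ∨ p) U AF b]) = {s0, s2, s3, s5, s6, s7, s8, s9}
EF A[(b ∨ p) U AF b]: least fixpoint, start Z0 = {s0, s2, s3, s5, s6, s7, s8, s9}, add states with some successor in Z. Already a fixed point.
Sat(EF A[(b ∨ p) U AF b]) = {s0, s2, s3, s5, s6, s7, s8, s9}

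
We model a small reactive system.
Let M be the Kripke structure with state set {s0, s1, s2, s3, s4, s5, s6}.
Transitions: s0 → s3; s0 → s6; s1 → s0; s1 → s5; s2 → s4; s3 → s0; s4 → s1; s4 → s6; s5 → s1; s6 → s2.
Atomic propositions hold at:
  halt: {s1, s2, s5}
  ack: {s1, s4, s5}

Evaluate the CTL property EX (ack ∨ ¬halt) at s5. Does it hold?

Sat(¬halt) = {s0, s3, s4, s6}
Sat(ack ∨ ¬halt) = {s0, s1, s3, s4, s5, s6}
Sat(EX (ack ∨ ¬halt)) = {s : some successor in {s0, s1, s3, s4, s5, s6}} = {s0, s1, s2, s3, s4, s5}
s5 ∈ Sat(EX (ack ∨ ¬halt)) = {s0, s1, s2, s3, s4, s5}, so the formula holds at s5.

Yes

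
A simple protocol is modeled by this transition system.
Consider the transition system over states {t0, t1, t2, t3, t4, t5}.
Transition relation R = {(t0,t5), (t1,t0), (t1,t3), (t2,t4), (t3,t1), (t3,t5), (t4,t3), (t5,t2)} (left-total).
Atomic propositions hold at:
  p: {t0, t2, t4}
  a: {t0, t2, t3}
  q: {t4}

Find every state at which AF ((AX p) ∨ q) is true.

{t0, t2, t4, t5}

Sat(AX p) = {s : every successor in {t0, t2, t4}} = {t2, t5}
Sat((AX p) ∨ q) = {t2, t4, t5}
AF ((AX p) ∨ q): least fixpoint, start Z0 = {t2, t4, t5}, add states with every successor in Z. Z1 = {t0, t2, t4, t5}; fixed.
Sat(AF ((AX p) ∨ q)) = {t0, t2, t4, t5}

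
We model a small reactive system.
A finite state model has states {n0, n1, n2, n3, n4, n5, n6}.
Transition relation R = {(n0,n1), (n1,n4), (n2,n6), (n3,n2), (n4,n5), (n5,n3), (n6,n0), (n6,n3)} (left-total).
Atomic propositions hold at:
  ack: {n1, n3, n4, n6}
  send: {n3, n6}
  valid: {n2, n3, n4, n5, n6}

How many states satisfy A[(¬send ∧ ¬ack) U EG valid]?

Sat(¬send) = {n0, n1, n2, n4, n5}
Sat(¬ack) = {n0, n2, n5}
Sat(¬send ∧ ¬ack) = {n0, n2, n5}
EG valid: greatest fixpoint, start Z0 = {n2, n3, n4, n5, n6}, keep only states in Sat with some successor in Z. Already a fixed point.
Sat(EG valid) = {n2, n3, n4, n5, n6}
A[(¬send ∧ ¬ack) U EG valid]: least fixpoint, start Z0 = Sat(EG valid) = {n2, n3, n4, n5, n6}, add states in Sat(¬send ∧ ¬ack) with every successor in Z. Already a fixed point.
Sat(A[(¬send ∧ ¬ack) U EG valid]) = {n2, n3, n4, n5, n6}
|Sat(A[(¬send ∧ ¬ack) U EG valid])| = |{n2, n3, n4, n5, n6}| = 5.

5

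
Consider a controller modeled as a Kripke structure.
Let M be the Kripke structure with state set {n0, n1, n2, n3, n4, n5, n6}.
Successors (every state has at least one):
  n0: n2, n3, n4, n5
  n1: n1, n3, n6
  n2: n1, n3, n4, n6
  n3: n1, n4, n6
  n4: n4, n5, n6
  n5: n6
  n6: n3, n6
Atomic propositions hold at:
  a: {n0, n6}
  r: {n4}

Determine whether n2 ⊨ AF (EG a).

EG a: greatest fixpoint, start Z0 = {n0, n6}, keep only states in Sat with some successor in Z. Z1 = {n6}; fixed.
Sat(EG a) = {n6}
AF (EG a): least fixpoint, start Z0 = {n6}, add states with every successor in Z. Z1 = {n5, n6}; fixed.
Sat(AF (EG a)) = {n5, n6}
n2 ∉ Sat(AF (EG a)) = {n5, n6}, so the formula does not hold at n2.

No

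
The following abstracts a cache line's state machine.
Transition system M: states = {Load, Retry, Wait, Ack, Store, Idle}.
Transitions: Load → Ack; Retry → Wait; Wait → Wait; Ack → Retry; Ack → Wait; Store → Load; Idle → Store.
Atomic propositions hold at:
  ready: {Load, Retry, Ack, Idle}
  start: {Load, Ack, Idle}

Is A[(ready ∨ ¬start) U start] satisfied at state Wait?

Sat(¬start) = {Retry, Wait, Store}
Sat(ready ∨ ¬start) = {Load, Retry, Wait, Ack, Store, Idle}
A[(ready ∨ ¬start) U start]: least fixpoint, start Z0 = Sat(start) = {Load, Ack, Idle}, add states in Sat(ready ∨ ¬start) with every successor in Z. Z1 = {Load, Ack, Store, Idle}; fixed.
Sat(A[(ready ∨ ¬start) U start]) = {Load, Ack, Store, Idle}
Wait ∉ Sat(A[(ready ∨ ¬start) U start]) = {Load, Ack, Store, Idle}, so the formula does not hold at Wait.

No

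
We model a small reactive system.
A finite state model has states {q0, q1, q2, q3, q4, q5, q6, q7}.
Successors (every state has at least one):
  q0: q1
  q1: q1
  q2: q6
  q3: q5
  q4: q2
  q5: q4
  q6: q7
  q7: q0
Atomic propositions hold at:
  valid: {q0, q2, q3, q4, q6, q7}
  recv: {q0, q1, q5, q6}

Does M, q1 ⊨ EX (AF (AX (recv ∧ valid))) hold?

No

Sat(recv ∧ valid) = {q0, q6}
Sat(AX (recv ∧ valid)) = {s : every successor in {q0, q6}} = {q2, q7}
AF (AX (recv ∧ valid)): least fixpoint, start Z0 = {q2, q7}, add states with every successor in Z. Z1 = {q2, q4, q6, q7}; Z2 = {q2, q4, q5, q6, q7}; Z3 = {q2, q3, q4, q5, q6, q7}; fixed.
Sat(AF (AX (recv ∧ valid))) = {q2, q3, q4, q5, q6, q7}
Sat(EX (AF (AX (recv ∧ valid)))) = {s : some successor in {q2, q3, q4, q5, q6, q7}} = {q2, q3, q4, q5, q6}
q1 ∉ Sat(EX (AF (AX (recv ∧ valid)))) = {q2, q3, q4, q5, q6}, so the formula does not hold at q1.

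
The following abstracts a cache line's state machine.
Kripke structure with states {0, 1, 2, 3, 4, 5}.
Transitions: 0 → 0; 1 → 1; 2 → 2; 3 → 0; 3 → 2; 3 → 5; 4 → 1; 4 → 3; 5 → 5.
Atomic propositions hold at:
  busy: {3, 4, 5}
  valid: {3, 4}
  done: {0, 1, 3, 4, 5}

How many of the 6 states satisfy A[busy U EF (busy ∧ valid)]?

Sat(busy ∧ valid) = {3, 4}
EF (busy ∧ valid): least fixpoint, start Z0 = {3, 4}, add states with some successor in Z. Already a fixed point.
Sat(EF (busy ∧ valid)) = {3, 4}
A[busy U EF (busy ∧ valid)]: least fixpoint, start Z0 = Sat(EF (busy ∧ valid)) = {3, 4}, add states in Sat(busy) with every successor in Z. Already a fixed point.
Sat(A[busy U EF (busy ∧ valid)]) = {3, 4}
|Sat(A[busy U EF (busy ∧ valid)])| = |{3, 4}| = 2.

2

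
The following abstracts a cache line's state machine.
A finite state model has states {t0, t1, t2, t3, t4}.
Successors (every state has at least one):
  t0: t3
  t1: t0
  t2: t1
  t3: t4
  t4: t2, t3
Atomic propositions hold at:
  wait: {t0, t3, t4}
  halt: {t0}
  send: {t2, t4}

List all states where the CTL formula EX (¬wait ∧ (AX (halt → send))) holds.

{t4}

Sat(¬wait) = {t1, t2}
Sat(halt → send) = {t1, t2, t3, t4}
Sat(AX (halt → send)) = {s : every successor in {t1, t2, t3, t4}} = {t0, t2, t3, t4}
Sat(¬wait ∧ (AX (halt → send))) = {t2}
Sat(EX (¬wait ∧ (AX (halt → send)))) = {s : some successor in {t2}} = {t4}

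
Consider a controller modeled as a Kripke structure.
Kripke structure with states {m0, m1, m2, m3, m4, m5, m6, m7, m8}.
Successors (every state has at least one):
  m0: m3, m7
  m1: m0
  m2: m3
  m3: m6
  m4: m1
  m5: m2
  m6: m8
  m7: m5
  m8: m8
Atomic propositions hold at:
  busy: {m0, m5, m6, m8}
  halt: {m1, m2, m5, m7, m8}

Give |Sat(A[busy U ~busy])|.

7

Sat(~busy) = {m1, m2, m3, m4, m7}
A[busy U ~busy]: least fixpoint, start Z0 = Sat(~busy) = {m1, m2, m3, m4, m7}, add states in Sat(busy) with every successor in Z. Z1 = {m0, m1, m2, m3, m4, m5, m7}; fixed.
Sat(A[busy U ~busy]) = {m0, m1, m2, m3, m4, m5, m7}
|Sat(A[busy U ~busy])| = |{m0, m1, m2, m3, m4, m5, m7}| = 7.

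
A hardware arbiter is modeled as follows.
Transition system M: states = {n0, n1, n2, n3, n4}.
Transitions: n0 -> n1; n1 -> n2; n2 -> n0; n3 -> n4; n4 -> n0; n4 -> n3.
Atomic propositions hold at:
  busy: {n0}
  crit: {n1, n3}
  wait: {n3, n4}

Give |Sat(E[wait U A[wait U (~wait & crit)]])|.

1

Sat(~wait) = {n0, n1, n2}
Sat(~wait & crit) = {n1}
A[wait U (~wait & crit)]: least fixpoint, start Z0 = Sat((~wait & crit)) = {n1}, add states in Sat(wait) with every successor in Z. Already a fixed point.
Sat(A[wait U (~wait & crit)]) = {n1}
E[wait U A[wait U (~wait & crit)]]: least fixpoint, start Z0 = Sat(A[wait U (~wait & crit)]) = {n1}, add states in Sat(wait) with some successor in Z. Already a fixed point.
Sat(E[wait U A[wait U (~wait & crit)]]) = {n1}
|Sat(E[wait U A[wait U (~wait & crit)]])| = |{n1}| = 1.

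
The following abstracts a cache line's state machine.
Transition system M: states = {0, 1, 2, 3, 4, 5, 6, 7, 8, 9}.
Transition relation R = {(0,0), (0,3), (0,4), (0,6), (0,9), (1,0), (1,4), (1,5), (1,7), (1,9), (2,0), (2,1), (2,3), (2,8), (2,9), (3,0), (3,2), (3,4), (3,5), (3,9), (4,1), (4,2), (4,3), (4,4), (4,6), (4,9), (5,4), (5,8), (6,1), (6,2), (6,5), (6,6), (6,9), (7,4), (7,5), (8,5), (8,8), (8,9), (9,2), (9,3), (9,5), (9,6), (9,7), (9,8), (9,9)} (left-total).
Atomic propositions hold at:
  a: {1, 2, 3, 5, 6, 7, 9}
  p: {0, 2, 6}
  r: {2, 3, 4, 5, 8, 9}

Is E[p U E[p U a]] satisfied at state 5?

E[p U a]: least fixpoint, start Z0 = Sat(a) = {1, 2, 3, 5, 6, 7, 9}, add states in Sat(p) with some successor in Z. Z1 = {0, 1, 2, 3, 5, 6, 7, 9}; fixed.
Sat(E[p U a]) = {0, 1, 2, 3, 5, 6, 7, 9}
E[p U E[p U a]]: least fixpoint, start Z0 = Sat(E[p U a]) = {0, 1, 2, 3, 5, 6, 7, 9}, add states in Sat(p) with some successor in Z. Already a fixed point.
Sat(E[p U E[p U a]]) = {0, 1, 2, 3, 5, 6, 7, 9}
5 ∈ Sat(E[p U E[p U a]]) = {0, 1, 2, 3, 5, 6, 7, 9}, so the formula holds at 5.

Yes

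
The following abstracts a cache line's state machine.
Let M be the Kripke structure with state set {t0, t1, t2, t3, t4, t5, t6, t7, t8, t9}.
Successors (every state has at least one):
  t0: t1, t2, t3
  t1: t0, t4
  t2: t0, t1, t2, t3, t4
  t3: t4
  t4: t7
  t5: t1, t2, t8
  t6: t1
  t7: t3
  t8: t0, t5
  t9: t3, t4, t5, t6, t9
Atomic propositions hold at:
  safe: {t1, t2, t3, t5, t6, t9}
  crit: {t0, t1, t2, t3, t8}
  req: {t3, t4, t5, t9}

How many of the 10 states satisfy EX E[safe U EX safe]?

8

Sat(EX safe) = {s : some successor in {t1, t2, t3, t5, t6, t9}} = {t0, t2, t5, t6, t7, t8, t9}
E[safe U EX safe]: least fixpoint, start Z0 = Sat(EX safe) = {t0, t2, t5, t6, t7, t8, t9}, add states in Sat(safe) with some successor in Z. Z1 = {t0, t1, t2, t5, t6, t7, t8, t9}; fixed.
Sat(E[safe U EX safe]) = {t0, t1, t2, t5, t6, t7, t8, t9}
Sat(EX E[safe U EX safe]) = {s : some successor in {t0, t1, t2, t5, t6, t7, t8, t9}} = {t0, t1, t2, t4, t5, t6, t8, t9}
|Sat(EX E[safe U EX safe])| = |{t0, t1, t2, t4, t5, t6, t8, t9}| = 8.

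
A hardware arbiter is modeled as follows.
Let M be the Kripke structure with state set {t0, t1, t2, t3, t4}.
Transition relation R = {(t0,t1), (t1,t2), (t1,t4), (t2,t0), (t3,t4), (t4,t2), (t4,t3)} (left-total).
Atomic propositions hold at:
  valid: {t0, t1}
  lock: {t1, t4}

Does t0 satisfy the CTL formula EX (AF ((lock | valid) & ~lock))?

Sat(lock | valid) = {t0, t1, t4}
Sat(~lock) = {t0, t2, t3}
Sat((lock | valid) & ~lock) = {t0}
AF ((lock | valid) & ~lock): least fixpoint, start Z0 = {t0}, add states with every successor in Z. Z1 = {t0, t2}; fixed.
Sat(AF ((lock | valid) & ~lock)) = {t0, t2}
Sat(EX (AF ((lock | valid) & ~lock))) = {s : some successor in {t0, t2}} = {t1, t2, t4}
t0 ∉ Sat(EX (AF ((lock | valid) & ~lock))) = {t1, t2, t4}, so the formula does not hold at t0.

No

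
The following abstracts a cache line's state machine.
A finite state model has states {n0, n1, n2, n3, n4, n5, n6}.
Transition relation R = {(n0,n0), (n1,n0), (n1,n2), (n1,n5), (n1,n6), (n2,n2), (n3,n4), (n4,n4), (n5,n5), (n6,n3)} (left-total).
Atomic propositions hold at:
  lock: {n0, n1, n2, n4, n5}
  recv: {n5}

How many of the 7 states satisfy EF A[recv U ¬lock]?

3

Sat(¬lock) = {n3, n6}
A[recv U ¬lock]: least fixpoint, start Z0 = Sat(¬lock) = {n3, n6}, add states in Sat(recv) with every successor in Z. Already a fixed point.
Sat(A[recv U ¬lock]) = {n3, n6}
EF A[recv U ¬lock]: least fixpoint, start Z0 = {n3, n6}, add states with some successor in Z. Z1 = {n1, n3, n6}; fixed.
Sat(EF A[recv U ¬lock]) = {n1, n3, n6}
|Sat(EF A[recv U ¬lock])| = |{n1, n3, n6}| = 3.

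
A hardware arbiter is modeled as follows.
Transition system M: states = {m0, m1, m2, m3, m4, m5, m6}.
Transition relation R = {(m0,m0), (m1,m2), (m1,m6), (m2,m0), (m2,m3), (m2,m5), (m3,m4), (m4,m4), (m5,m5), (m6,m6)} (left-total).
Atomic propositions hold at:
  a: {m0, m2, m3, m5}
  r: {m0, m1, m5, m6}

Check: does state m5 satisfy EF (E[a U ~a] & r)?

Sat(~a) = {m1, m4, m6}
E[a U ~a]: least fixpoint, start Z0 = Sat(~a) = {m1, m4, m6}, add states in Sat(a) with some successor in Z. Z1 = {m1, m3, m4, m6}; Z2 = {m1, m2, m3, m4, m6}; fixed.
Sat(E[a U ~a]) = {m1, m2, m3, m4, m6}
Sat(E[a U ~a] & r) = {m1, m6}
EF (E[a U ~a] & r): least fixpoint, start Z0 = {m1, m6}, add states with some successor in Z. Already a fixed point.
Sat(EF (E[a U ~a] & r)) = {m1, m6}
m5 ∉ Sat(EF (E[a U ~a] & r)) = {m1, m6}, so the formula does not hold at m5.

No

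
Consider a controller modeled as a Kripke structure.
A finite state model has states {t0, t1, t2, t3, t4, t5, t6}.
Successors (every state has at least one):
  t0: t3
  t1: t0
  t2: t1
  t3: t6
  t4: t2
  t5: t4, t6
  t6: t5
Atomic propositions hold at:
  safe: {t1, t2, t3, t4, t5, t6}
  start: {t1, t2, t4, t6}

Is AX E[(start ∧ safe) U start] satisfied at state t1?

No

Sat(start ∧ safe) = {t1, t2, t4, t6}
E[(start ∧ safe) U start]: least fixpoint, start Z0 = Sat(start) = {t1, t2, t4, t6}, add states in Sat(start ∧ safe) with some successor in Z. Already a fixed point.
Sat(E[(start ∧ safe) U start]) = {t1, t2, t4, t6}
Sat(AX E[(start ∧ safe) U start]) = {s : every successor in {t1, t2, t4, t6}} = {t2, t3, t4, t5}
t1 ∉ Sat(AX E[(start ∧ safe) U start]) = {t2, t3, t4, t5}, so the formula does not hold at t1.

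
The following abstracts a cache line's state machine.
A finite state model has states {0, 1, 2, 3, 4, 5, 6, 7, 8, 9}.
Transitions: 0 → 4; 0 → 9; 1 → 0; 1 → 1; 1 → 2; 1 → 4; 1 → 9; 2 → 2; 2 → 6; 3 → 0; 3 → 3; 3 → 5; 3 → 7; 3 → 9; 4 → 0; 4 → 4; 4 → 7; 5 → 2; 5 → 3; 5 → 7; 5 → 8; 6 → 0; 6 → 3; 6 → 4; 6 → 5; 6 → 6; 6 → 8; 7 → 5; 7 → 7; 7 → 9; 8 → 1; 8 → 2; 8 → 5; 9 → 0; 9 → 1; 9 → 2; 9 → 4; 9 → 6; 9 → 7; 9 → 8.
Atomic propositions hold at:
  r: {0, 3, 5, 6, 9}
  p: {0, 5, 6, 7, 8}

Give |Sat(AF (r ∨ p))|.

Sat(r ∨ p) = {0, 3, 5, 6, 7, 8, 9}
AF (r ∨ p): least fixpoint, start Z0 = {0, 3, 5, 6, 7, 8, 9}, add states with every successor in Z. Already a fixed point.
Sat(AF (r ∨ p)) = {0, 3, 5, 6, 7, 8, 9}
|Sat(AF (r ∨ p))| = |{0, 3, 5, 6, 7, 8, 9}| = 7.

7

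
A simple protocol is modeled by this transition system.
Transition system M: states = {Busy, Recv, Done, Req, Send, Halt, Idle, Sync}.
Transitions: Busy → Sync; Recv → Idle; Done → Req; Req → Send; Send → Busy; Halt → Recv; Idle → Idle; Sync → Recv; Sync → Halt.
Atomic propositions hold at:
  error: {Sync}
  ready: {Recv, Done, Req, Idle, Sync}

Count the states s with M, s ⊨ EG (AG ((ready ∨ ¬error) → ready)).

2

Sat(¬error) = {Busy, Recv, Done, Req, Send, Halt, Idle}
Sat(ready ∨ ¬error) = {Busy, Recv, Done, Req, Send, Halt, Idle, Sync}
Sat((ready ∨ ¬error) → ready) = {Recv, Done, Req, Idle, Sync}
AG ((ready ∨ ¬error) → ready): greatest fixpoint, start Z0 = {Recv, Done, Req, Idle, Sync}, keep only states in Sat with every successor in Z. Z1 = {Recv, Done, Idle}; Z2 = {Recv, Idle}; fixed.
Sat(AG ((ready ∨ ¬error) → ready)) = {Recv, Idle}
EG (AG ((ready ∨ ¬error) → ready)): greatest fixpoint, start Z0 = {Recv, Idle}, keep only states in Sat with some successor in Z. Already a fixed point.
Sat(EG (AG ((ready ∨ ¬error) → ready))) = {Recv, Idle}
|Sat(EG (AG ((ready ∨ ¬error) → ready)))| = |{Recv, Idle}| = 2.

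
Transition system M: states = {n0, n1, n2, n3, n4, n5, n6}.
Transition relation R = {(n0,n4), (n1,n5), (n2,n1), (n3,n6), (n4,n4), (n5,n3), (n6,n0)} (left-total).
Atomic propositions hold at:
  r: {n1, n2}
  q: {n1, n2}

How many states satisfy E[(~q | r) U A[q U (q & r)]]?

Sat(~q) = {n0, n3, n4, n5, n6}
Sat(~q | r) = {n0, n1, n2, n3, n4, n5, n6}
Sat(q & r) = {n1, n2}
A[q U (q & r)]: least fixpoint, start Z0 = Sat((q & r)) = {n1, n2}, add states in Sat(q) with every successor in Z. Already a fixed point.
Sat(A[q U (q & r)]) = {n1, n2}
E[(~q | r) U A[q U (q & r)]]: least fixpoint, start Z0 = Sat(A[q U (q & r)]) = {n1, n2}, add states in Sat(~q | r) with some successor in Z. Already a fixed point.
Sat(E[(~q | r) U A[q U (q & r)]]) = {n1, n2}
|Sat(E[(~q | r) U A[q U (q & r)]])| = |{n1, n2}| = 2.

2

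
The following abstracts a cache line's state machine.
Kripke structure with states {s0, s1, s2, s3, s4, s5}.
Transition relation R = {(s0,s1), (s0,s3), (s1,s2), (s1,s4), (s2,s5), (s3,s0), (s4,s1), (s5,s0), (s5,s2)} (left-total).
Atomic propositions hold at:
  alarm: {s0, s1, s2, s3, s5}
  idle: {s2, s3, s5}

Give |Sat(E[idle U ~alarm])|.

Sat(~alarm) = {s4}
E[idle U ~alarm]: least fixpoint, start Z0 = Sat(~alarm) = {s4}, add states in Sat(idle) with some successor in Z. Already a fixed point.
Sat(E[idle U ~alarm]) = {s4}
|Sat(E[idle U ~alarm])| = |{s4}| = 1.

1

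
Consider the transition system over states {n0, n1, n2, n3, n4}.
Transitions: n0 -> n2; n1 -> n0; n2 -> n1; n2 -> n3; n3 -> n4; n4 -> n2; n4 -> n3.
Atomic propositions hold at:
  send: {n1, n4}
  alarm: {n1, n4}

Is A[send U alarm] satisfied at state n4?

Yes

A[send U alarm]: least fixpoint, start Z0 = Sat(alarm) = {n1, n4}, add states in Sat(send) with every successor in Z. Already a fixed point.
Sat(A[send U alarm]) = {n1, n4}
n4 ∈ Sat(A[send U alarm]) = {n1, n4}, so the formula holds at n4.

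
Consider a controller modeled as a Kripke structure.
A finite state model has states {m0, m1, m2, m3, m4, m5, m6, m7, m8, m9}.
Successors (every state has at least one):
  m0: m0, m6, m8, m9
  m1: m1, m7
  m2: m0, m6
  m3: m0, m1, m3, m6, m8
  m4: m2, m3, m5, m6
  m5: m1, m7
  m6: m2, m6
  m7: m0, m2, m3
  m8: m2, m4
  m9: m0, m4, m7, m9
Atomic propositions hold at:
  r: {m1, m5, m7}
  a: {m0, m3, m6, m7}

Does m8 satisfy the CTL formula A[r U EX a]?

Sat(EX a) = {s : some successor in {m0, m3, m6, m7}} = {m0, m1, m2, m3, m4, m5, m6, m7, m9}
A[r U EX a]: least fixpoint, start Z0 = Sat(EX a) = {m0, m1, m2, m3, m4, m5, m6, m7, m9}, add states in Sat(r) with every successor in Z. Already a fixed point.
Sat(A[r U EX a]) = {m0, m1, m2, m3, m4, m5, m6, m7, m9}
m8 ∉ Sat(A[r U EX a]) = {m0, m1, m2, m3, m4, m5, m6, m7, m9}, so the formula does not hold at m8.

No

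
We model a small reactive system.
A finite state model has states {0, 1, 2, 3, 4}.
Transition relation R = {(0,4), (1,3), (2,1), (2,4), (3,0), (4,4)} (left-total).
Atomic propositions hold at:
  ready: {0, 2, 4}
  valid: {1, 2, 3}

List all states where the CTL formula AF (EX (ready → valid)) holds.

Sat(ready → valid) = {1, 2, 3}
Sat(EX (ready → valid)) = {s : some successor in {1, 2, 3}} = {1, 2}
AF (EX (ready → valid)): least fixpoint, start Z0 = {1, 2}, add states with every successor in Z. Already a fixed point.
Sat(AF (EX (ready → valid))) = {1, 2}

{1, 2}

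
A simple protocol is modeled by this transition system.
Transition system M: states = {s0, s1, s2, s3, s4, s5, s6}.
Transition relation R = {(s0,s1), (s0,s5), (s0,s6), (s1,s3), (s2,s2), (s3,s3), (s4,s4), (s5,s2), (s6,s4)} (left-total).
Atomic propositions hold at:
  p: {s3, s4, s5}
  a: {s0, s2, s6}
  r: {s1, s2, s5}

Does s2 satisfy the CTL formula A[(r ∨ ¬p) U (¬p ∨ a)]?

Sat(¬p) = {s0, s1, s2, s6}
Sat(r ∨ ¬p) = {s0, s1, s2, s5, s6}
Sat(¬p ∨ a) = {s0, s1, s2, s6}
A[(r ∨ ¬p) U (¬p ∨ a)]: least fixpoint, start Z0 = Sat((¬p ∨ a)) = {s0, s1, s2, s6}, add states in Sat(r ∨ ¬p) with every successor in Z. Z1 = {s0, s1, s2, s5, s6}; fixed.
Sat(A[(r ∨ ¬p) U (¬p ∨ a)]) = {s0, s1, s2, s5, s6}
s2 ∈ Sat(A[(r ∨ ¬p) U (¬p ∨ a)]) = {s0, s1, s2, s5, s6}, so the formula holds at s2.

Yes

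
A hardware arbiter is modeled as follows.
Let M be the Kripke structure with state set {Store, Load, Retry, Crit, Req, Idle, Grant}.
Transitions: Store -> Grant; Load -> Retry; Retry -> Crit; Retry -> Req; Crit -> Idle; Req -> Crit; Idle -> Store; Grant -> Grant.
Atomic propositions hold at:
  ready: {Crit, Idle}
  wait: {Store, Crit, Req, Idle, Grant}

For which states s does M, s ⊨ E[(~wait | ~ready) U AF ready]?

Sat(~wait) = {Load, Retry}
Sat(~ready) = {Store, Load, Retry, Req, Grant}
Sat(~wait | ~ready) = {Store, Load, Retry, Req, Grant}
AF ready: least fixpoint, start Z0 = {Crit, Idle}, add states with every successor in Z. Z1 = {Crit, Req, Idle}; Z2 = {Retry, Crit, Req, Idle}; Z3 = {Load, Retry, Crit, Req, Idle}; fixed.
Sat(AF ready) = {Load, Retry, Crit, Req, Idle}
E[(~wait | ~ready) U AF ready]: least fixpoint, start Z0 = Sat(AF ready) = {Load, Retry, Crit, Req, Idle}, add states in Sat(~wait | ~ready) with some successor in Z. Already a fixed point.
Sat(E[(~wait | ~ready) U AF ready]) = {Load, Retry, Crit, Req, Idle}

{Load, Retry, Crit, Req, Idle}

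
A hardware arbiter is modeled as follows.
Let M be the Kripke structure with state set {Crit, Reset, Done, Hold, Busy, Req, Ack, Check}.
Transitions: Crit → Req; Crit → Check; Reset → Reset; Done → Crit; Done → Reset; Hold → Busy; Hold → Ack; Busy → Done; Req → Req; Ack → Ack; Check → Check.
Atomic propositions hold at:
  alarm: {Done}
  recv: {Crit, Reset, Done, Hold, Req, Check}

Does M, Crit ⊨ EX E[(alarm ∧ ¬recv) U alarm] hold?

Sat(¬recv) = {Busy, Ack}
Sat(alarm ∧ ¬recv) = ∅
E[(alarm ∧ ¬recv) U alarm]: least fixpoint, start Z0 = Sat(alarm) = {Done}, add states in Sat(alarm ∧ ¬recv) with some successor in Z. Already a fixed point.
Sat(E[(alarm ∧ ¬recv) U alarm]) = {Done}
Sat(EX E[(alarm ∧ ¬recv) U alarm]) = {s : some successor in {Done}} = {Busy}
Crit ∉ Sat(EX E[(alarm ∧ ¬recv) U alarm]) = {Busy}, so the formula does not hold at Crit.

No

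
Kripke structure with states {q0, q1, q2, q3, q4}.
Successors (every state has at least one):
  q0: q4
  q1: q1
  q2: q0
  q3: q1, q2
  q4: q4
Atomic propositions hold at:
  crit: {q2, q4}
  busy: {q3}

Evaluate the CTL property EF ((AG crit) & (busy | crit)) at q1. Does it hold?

No

AG crit: greatest fixpoint, start Z0 = {q2, q4}, keep only states in Sat with every successor in Z. Z1 = {q4}; fixed.
Sat(AG crit) = {q4}
Sat(busy | crit) = {q2, q3, q4}
Sat((AG crit) & (busy | crit)) = {q4}
EF ((AG crit) & (busy | crit)): least fixpoint, start Z0 = {q4}, add states with some successor in Z. Z1 = {q0, q4}; Z2 = {q0, q2, q4}; Z3 = {q0, q2, q3, q4}; fixed.
Sat(EF ((AG crit) & (busy | crit))) = {q0, q2, q3, q4}
q1 ∉ Sat(EF ((AG crit) & (busy | crit))) = {q0, q2, q3, q4}, so the formula does not hold at q1.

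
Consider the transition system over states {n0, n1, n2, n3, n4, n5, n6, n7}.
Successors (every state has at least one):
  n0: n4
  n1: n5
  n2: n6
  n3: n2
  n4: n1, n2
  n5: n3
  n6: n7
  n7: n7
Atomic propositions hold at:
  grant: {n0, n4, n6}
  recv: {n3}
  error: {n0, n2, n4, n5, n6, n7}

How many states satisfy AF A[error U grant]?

7

A[error U grant]: least fixpoint, start Z0 = Sat(grant) = {n0, n4, n6}, add states in Sat(error) with every successor in Z. Z1 = {n0, n2, n4, n6}; fixed.
Sat(A[error U grant]) = {n0, n2, n4, n6}
AF A[error U grant]: least fixpoint, start Z0 = {n0, n2, n4, n6}, add states with every successor in Z. Z1 = {n0, n2, n3, n4, n6}; Z2 = {n0, n2, n3, n4, n5, n6}; Z3 = {n0, n1, n2, n3, n4, n5, n6}; fixed.
Sat(AF A[error U grant]) = {n0, n1, n2, n3, n4, n5, n6}
|Sat(AF A[error U grant])| = |{n0, n1, n2, n3, n4, n5, n6}| = 7.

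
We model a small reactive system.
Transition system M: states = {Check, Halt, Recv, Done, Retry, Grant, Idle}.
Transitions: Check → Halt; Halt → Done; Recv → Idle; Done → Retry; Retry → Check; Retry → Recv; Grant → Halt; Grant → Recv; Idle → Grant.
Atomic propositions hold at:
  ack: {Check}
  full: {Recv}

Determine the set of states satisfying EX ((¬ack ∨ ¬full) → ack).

{Retry}

Sat(¬ack) = {Halt, Recv, Done, Retry, Grant, Idle}
Sat(¬full) = {Check, Halt, Done, Retry, Grant, Idle}
Sat(¬ack ∨ ¬full) = {Check, Halt, Recv, Done, Retry, Grant, Idle}
Sat((¬ack ∨ ¬full) → ack) = {Check}
Sat(EX ((¬ack ∨ ¬full) → ack)) = {s : some successor in {Check}} = {Retry}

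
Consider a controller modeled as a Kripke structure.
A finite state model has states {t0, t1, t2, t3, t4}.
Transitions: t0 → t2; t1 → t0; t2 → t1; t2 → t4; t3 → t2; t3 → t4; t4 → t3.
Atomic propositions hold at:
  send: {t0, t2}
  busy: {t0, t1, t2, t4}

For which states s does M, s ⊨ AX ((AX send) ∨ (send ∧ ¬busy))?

Sat(AX send) = {s : every successor in {t0, t2}} = {t0, t1}
Sat(¬busy) = {t3}
Sat(send ∧ ¬busy) = ∅
Sat((AX send) ∨ (send ∧ ¬busy)) = {t0, t1}
Sat(AX ((AX send) ∨ (send ∧ ¬busy))) = {s : every successor in {t0, t1}} = {t1}

{t1}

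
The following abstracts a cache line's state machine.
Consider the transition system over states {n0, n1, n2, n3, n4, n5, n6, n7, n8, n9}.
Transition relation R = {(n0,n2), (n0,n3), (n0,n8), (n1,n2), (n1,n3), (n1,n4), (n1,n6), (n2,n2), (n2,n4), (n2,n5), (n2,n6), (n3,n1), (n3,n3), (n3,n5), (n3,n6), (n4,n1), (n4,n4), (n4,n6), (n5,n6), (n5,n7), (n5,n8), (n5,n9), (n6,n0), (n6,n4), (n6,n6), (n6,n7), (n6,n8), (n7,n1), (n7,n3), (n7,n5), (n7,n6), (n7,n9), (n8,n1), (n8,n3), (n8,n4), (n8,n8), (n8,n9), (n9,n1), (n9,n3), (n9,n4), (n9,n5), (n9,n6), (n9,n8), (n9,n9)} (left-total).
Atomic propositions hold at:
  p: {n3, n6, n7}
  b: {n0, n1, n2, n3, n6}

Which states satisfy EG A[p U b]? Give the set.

A[p U b]: least fixpoint, start Z0 = Sat(b) = {n0, n1, n2, n3, n6}, add states in Sat(p) with every successor in Z. Already a fixed point.
Sat(A[p U b]) = {n0, n1, n2, n3, n6}
EG A[p U b]: greatest fixpoint, start Z0 = {n0, n1, n2, n3, n6}, keep only states in Sat with some successor in Z. Already a fixed point.
Sat(EG A[p U b]) = {n0, n1, n2, n3, n6}

{n0, n1, n2, n3, n6}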